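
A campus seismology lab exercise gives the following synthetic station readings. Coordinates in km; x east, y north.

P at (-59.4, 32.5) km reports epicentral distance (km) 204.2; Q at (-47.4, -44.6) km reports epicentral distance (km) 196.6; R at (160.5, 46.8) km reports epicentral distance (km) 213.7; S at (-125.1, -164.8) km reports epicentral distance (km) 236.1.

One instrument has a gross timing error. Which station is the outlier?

P

Solve using three stations at a time. Using Q, R, S (subtract circle equations pairwise → linear system) gives (x, y) ≈ (111.0, -161.1).
Distances from that point to each station vs reported:
  P: calculated 257.9 vs reported 204.2 → residual 53.7 km
  Q: calculated 196.6 vs reported 196.6 → residual 0.0 km
  R: calculated 213.7 vs reported 213.7 → residual 0.0 km
  S: calculated 236.1 vs reported 236.1 → residual 0.0 km
Q, R, S are mutually consistent (residuals ≈ 0); P is off by 53.7 km.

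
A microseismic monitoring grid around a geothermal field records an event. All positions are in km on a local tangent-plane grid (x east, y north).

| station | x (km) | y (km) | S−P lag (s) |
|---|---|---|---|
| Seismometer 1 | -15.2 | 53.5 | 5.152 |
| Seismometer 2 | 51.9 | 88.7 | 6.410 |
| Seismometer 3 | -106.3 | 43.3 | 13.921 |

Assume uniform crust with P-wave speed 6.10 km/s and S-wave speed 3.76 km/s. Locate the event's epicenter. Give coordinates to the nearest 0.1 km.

x ≈ 29.5 km, y ≈ 30.0 km

Distance from S−P lag: d = Δt · v_P v_S / (v_P − v_S) = Δt · (6.10·3.76)/(6.10−3.76) ≈ 9.8017·Δt.
So d_Seismometer 1 = 50.50, d_Seismometer 2 = 62.83, d_Seismometer 3 = 136.45 km.
Circle about each station: (x + 15.2)² + (y − 53.5)² = 50.50²; (x − 51.9)² + (y − 88.7)² = 62.83²; (x + 106.3)² + (y − 43.3)² = 136.45².
Subtracting the Seismometer 1 equation from the Seismometer 2 and Seismometer 3 equations removes the quadratic terms:
134.2 x + 70.4 y = 6070.65
-182.2 x − 20.4 y = -5987.06
Solving the 2×2 system: x ≈ 29.5, y ≈ 30.0 km.
Check against Seismometer 1 (with the unrounded x, y): √((x + 15.2)²+(y − 53.5)²) = 50.51 ≈ 50.50 km. ✓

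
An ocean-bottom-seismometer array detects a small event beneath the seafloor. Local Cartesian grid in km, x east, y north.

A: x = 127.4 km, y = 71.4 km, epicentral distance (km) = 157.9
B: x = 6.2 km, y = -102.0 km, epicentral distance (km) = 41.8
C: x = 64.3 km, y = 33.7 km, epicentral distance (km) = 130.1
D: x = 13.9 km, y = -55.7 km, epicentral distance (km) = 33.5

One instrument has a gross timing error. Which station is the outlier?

A

Solve using three stations at a time. Using B, C, D (subtract circle equations pairwise → linear system) gives (x, y) ≈ (-17.4, -67.5).
Distances from that point to each station vs reported:
  A: calculated 200.7 vs reported 157.9 → residual 42.8 km
  B: calculated 41.8 vs reported 41.8 → residual 0.0 km
  C: calculated 130.1 vs reported 130.1 → residual 0.0 km
  D: calculated 33.5 vs reported 33.5 → residual 0.0 km
B, C, D are mutually consistent (residuals ≈ 0); A is off by 42.8 km.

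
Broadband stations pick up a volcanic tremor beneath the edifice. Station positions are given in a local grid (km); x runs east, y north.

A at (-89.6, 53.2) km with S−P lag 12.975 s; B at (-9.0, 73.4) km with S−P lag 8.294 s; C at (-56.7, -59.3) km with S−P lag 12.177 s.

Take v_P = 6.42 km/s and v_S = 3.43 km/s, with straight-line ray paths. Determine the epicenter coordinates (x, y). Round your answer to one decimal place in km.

-3.1 km east, 12.6 km north

Distance from S−P lag: d = Δt · v_P v_S / (v_P − v_S) = Δt · (6.42·3.43)/(6.42−3.43) ≈ 7.3647·Δt.
So d_A = 95.56, d_B = 61.08, d_C = 89.68 km.
Circle about each station: (x + 89.6)² + (y − 53.2)² = 95.56²; (x + 9.0)² + (y − 73.4)² = 61.08²; (x + 56.7)² + (y + 59.3)² = 89.68².
Subtracting pairs of circle equations eliminates x²+y² and gives linear equations (the radical axes):
161.2 x + 40.4 y = 11.11
65.8 x − 225.0 y = -3037.81
Solving the 2×2 system: x ≈ -3.1, y ≈ 12.6 km.
Check against A (with the unrounded x, y): √((x + 89.6)²+(y − 53.2)²) = 95.57 ≈ 95.56 km. ✓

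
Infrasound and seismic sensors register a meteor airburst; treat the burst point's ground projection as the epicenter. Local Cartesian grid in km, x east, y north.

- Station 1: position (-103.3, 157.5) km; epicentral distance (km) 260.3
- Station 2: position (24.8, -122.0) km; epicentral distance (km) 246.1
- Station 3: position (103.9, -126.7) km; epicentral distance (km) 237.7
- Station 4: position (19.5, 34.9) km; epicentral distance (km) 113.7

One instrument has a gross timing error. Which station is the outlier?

Station 1

Solve using three stations at a time. Using Station 2, Station 3, Station 4 (subtract circle equations pairwise → linear system) gives (x, y) ≈ (104.0, 111.0).
Distances from that point to each station vs reported:
  Station 1: calculated 212.5 vs reported 260.3 → residual 47.8 km
  Station 2: calculated 246.1 vs reported 246.1 → residual 0.0 km
  Station 3: calculated 237.7 vs reported 237.7 → residual 0.0 km
  Station 4: calculated 113.8 vs reported 113.7 → residual 0.1 km
Station 2, Station 3, Station 4 are mutually consistent (residuals ≈ 0); Station 1 is off by 47.8 km.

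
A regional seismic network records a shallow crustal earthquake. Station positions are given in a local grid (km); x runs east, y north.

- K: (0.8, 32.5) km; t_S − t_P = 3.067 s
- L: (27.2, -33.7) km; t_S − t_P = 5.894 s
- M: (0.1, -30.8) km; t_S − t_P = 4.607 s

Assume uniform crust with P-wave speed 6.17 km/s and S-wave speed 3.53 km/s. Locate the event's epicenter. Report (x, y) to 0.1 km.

Distance from S−P lag: d = Δt · v_P v_S / (v_P − v_S) = Δt · (6.17·3.53)/(6.17−3.53) ≈ 8.2500·Δt.
So d_K = 25.30, d_L = 48.63, d_M = 38.01 km.
Circle about each station: (x − 0.8)² + (y − 32.5)² = 25.30²; (x − 27.2)² + (y + 33.7)² = 48.63²; (x − 0.1)² + (y + 30.8)² = 38.01².
Subtracting the K equation from the L and M equations removes the quadratic terms:
52.8 x − 132.4 y = -906.15
-1.4 x − 126.6 y = -912.91
Solving the 2×2 system: x ≈ 0.9, y ≈ 7.2 km.

0.9 km east, 7.2 km north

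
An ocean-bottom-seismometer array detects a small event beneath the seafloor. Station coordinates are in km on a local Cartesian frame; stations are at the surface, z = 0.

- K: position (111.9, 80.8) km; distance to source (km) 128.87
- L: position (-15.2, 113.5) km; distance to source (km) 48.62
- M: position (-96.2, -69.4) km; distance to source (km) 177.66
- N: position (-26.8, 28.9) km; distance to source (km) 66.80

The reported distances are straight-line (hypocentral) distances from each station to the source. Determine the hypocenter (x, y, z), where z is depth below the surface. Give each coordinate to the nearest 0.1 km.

Each station gives a sphere (x−x_i)² + (y−y_i)² + z² = d_i² (stations at z=0).
Subtracting the K sphere from L and M: z² cancels, leaving linear equations in x and y:
-254.2 x + 65.4 y = 8306.61
-416.2 x − 300.4 y = -19935.05
Solving: x ≈ -11.504, y ≈ 82.300 km (keep extra digits for the depth step; rounded: -11.5, 82.3).
Then from the K sphere: z² = 128.87² − (x − 111.9)² − (y − 80.8)² with x = -11.504, y = 82.300, so z ≈ 37.104 ≈ 37.1 km.

x ≈ -11.5 km, y ≈ 82.3 km, depth ≈ 37.1 km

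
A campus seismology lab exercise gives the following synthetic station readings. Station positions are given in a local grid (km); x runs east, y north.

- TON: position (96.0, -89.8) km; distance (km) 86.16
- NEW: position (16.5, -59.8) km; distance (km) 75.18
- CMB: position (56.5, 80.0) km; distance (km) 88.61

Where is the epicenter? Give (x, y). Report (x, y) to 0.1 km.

70.5 km east, -7.5 km north

Circle about each station: (x − 96.0)² + (y + 89.8)² = 86.16²; (x − 16.5)² + (y + 59.8)² = 75.18²; (x − 56.5)² + (y − 80.0)² = 88.61².
Subtracting the TON equation from the NEW and CMB equations removes the quadratic terms:
-159.0 x + 60.0 y = -11660.24
-79.0 x + 339.6 y = -8115.98
Solving the 2×2 system: x ≈ 70.5, y ≈ -7.5 km.
Check against TON (with the unrounded x, y): √((x − 96.0)²+(y + 89.8)²) = 86.16 ≈ 86.16 km. ✓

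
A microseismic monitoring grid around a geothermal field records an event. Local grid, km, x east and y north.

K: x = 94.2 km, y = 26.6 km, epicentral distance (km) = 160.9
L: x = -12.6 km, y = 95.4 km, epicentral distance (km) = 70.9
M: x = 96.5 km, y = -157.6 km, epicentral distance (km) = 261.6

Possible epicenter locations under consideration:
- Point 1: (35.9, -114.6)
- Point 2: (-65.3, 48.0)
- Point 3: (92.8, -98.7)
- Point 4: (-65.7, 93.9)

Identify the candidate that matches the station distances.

Point 2

For each candidate, compare |candidate − station| to the reported distance:
Point 1: residuals K 8.1, L 144.6, M 187.3 → max 187.3 km
Point 2: residuals K 0.0, L 0.0, M 0.0 → max 0.0 km
Point 3: residuals K 35.6, L 150.0, M 202.6 → max 202.6 km
Point 4: residuals K 12.6, L 17.8, M 37.7 → max 37.7 km
Only Point 2 has all residuals ≈ 0.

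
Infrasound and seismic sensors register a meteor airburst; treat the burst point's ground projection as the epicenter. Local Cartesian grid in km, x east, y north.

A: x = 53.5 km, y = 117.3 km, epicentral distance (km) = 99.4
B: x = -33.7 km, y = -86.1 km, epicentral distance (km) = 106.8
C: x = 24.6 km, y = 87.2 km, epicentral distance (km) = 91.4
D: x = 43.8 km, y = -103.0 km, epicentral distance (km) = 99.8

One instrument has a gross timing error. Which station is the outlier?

Solve using three stations at a time. Using B, C, D (subtract circle equations pairwise → linear system) gives (x, y) ≈ (34.2, -3.7).
Distances from that point to each station vs reported:
  A: calculated 122.5 vs reported 99.4 → residual 23.1 km
  B: calculated 106.8 vs reported 106.8 → residual 0.0 km
  C: calculated 91.4 vs reported 91.4 → residual 0.0 km
  D: calculated 99.8 vs reported 99.8 → residual 0.0 km
B, C, D are mutually consistent (residuals ≈ 0); A is off by 23.1 km.

A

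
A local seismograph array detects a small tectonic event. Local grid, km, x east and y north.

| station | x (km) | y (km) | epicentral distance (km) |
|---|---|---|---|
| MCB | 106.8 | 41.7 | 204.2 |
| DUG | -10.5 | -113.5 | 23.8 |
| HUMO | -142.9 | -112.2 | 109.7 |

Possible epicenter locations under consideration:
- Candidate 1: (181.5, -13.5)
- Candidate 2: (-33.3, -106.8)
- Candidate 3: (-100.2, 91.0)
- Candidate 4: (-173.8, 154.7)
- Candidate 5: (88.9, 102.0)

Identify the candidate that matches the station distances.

For each candidate, compare |candidate − station| to the reported distance:
Candidate 1: residuals MCB 111.3, DUG 192.7, HUMO 229.4 → max 229.4 km
Candidate 2: residuals MCB 0.0, DUG 0.0, HUMO 0.0 → max 0.0 km
Candidate 3: residuals MCB 8.6, DUG 199.5, HUMO 97.9 → max 199.5 km
Candidate 4: residuals MCB 98.3, DUG 290.2, HUMO 159.0 → max 290.2 km
Candidate 5: residuals MCB 141.3, DUG 213.5, HUMO 205.9 → max 213.5 km
Only Candidate 2 has all residuals ≈ 0.

Candidate 2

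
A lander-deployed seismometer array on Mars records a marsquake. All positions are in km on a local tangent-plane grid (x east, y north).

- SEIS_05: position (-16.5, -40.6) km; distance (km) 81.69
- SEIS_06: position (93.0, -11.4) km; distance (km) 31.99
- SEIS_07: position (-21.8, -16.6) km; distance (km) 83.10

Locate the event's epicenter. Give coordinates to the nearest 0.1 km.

(61.3, -15.7)

Circle about each station: (x + 16.5)² + (y + 40.6)² = 81.69²; (x − 93.0)² + (y + 11.4)² = 31.99²; (x + 21.8)² + (y + 16.6)² = 83.10².
Subtracting the SEIS_05 equation from the SEIS_06 and SEIS_07 equations removes the quadratic terms:
219.0 x + 58.4 y = 12508.25
-10.6 x + 48.0 y = -1402.16
Solving the 2×2 system: x ≈ 61.3, y ≈ -15.7 km.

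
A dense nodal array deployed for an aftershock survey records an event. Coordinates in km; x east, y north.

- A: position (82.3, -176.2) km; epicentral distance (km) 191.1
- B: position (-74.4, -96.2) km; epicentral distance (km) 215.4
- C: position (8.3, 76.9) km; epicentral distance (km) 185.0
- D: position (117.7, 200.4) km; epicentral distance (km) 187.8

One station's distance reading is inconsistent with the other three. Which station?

Solve using three stations at a time. Using A, B, D (subtract circle equations pairwise → linear system) gives (x, y) ≈ (111.5, 12.7).
Distances from that point to each station vs reported:
  A: calculated 191.1 vs reported 191.1 → residual 0.0 km
  B: calculated 215.4 vs reported 215.4 → residual 0.0 km
  C: calculated 121.5 vs reported 185.0 → residual 63.5 km
  D: calculated 187.8 vs reported 187.8 → residual 0.0 km
A, B, D are mutually consistent (residuals ≈ 0); C is off by 63.5 km.

C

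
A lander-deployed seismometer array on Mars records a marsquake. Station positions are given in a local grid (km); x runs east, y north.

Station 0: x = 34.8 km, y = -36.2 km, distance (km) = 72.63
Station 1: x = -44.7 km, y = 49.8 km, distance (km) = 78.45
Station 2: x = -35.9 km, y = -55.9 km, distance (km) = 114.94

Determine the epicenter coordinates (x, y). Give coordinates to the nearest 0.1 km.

Circle about each station: (x − 34.8)² + (y + 36.2)² = 72.63²; (x + 44.7)² + (y − 49.8)² = 78.45²; (x + 35.9)² + (y + 55.9)² = 114.94².
Subtracting pairs of circle equations eliminates x²+y² and gives linear equations (the radical axes):
-159.0 x + 172.0 y = 1077.36
-141.4 x − 39.4 y = -6043.95
Solving the 2×2 system: x ≈ 32.6, y ≈ 36.4 km.

(32.6, 36.4)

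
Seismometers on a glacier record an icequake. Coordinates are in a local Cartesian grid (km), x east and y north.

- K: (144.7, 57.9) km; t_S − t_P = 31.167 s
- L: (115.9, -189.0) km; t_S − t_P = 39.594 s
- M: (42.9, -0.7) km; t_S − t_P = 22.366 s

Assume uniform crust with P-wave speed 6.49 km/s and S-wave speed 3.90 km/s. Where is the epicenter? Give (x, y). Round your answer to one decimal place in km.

-158.8 km east, 83.5 km north

Distance from S−P lag: d = Δt · v_P v_S / (v_P − v_S) = Δt · (6.49·3.90)/(6.49−3.90) ≈ 9.7726·Δt.
So d_K = 304.58, d_L = 386.94, d_M = 218.57 km.
Circle about each station: (x − 144.7)² + (y − 57.9)² = 304.58²; (x − 115.9)² + (y + 189.0)² = 386.94²; (x − 42.9)² + (y + 0.7)² = 218.57².
Subtracting pairs of circle equations eliminates x²+y² and gives linear equations (the radical axes):
-57.6 x − 493.8 y = -32090.28
-203.6 x − 117.2 y = 22546.53
Solving the 2×2 system: x ≈ -158.8, y ≈ 83.5 km.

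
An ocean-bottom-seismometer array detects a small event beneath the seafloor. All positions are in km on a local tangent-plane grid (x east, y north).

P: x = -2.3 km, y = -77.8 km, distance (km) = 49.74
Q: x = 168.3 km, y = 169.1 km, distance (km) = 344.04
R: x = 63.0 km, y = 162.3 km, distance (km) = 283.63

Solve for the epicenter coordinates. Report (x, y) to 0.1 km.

(-47.3, -99.0)

Circle about each station: (x + 2.3)² + (y + 77.8)² = 49.74²; (x − 168.3)² + (y − 169.1)² = 344.04²; (x − 63.0)² + (y − 162.3)² = 283.63².
Subtracting pairs of circle equations eliminates x²+y² and gives linear equations (the radical axes):
341.2 x + 493.8 y = -65027.88
130.6 x + 480.2 y = -53719.75
Solving the 2×2 system: x ≈ -47.3, y ≈ -99.0 km.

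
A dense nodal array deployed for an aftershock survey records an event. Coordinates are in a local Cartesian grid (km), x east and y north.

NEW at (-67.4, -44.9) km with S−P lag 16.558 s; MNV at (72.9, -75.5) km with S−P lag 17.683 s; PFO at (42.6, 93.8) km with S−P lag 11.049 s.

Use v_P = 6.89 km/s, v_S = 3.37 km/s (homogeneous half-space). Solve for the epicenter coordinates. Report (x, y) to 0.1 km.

(15.6, 26.1)

Distance from S−P lag: d = Δt · v_P v_S / (v_P − v_S) = Δt · (6.89·3.37)/(6.89−3.37) ≈ 6.5964·Δt.
So d_NEW = 109.22, d_MNV = 116.64, d_PFO = 72.88 km.
Circle about each station: (x + 67.4)² + (y + 44.9)² = 109.22²; (x − 72.9)² + (y + 75.5)² = 116.64²; (x − 42.6)² + (y − 93.8)² = 72.88².
Subtracting pairs of circle equations eliminates x²+y² and gives linear equations (the radical axes):
280.6 x − 61.2 y = 2780.01
220.0 x + 277.4 y = 10671.94
Solving the 2×2 system: x ≈ 15.6, y ≈ 26.1 km.
Check against NEW (with the unrounded x, y): √((x + 67.4)²+(y + 44.9)²) = 109.22 ≈ 109.22 km. ✓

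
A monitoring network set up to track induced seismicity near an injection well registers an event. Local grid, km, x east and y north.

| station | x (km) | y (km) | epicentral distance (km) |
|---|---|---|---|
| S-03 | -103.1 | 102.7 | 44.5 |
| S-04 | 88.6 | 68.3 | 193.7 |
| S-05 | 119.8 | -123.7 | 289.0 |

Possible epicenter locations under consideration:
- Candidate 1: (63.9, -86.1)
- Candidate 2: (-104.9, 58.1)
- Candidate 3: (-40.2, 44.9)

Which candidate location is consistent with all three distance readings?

Candidate 2

For each candidate, compare |candidate − station| to the reported distance:
Candidate 1: residuals S-03 207.6, S-04 37.3, S-05 221.6 → max 221.6 km
Candidate 2: residuals S-03 0.1, S-04 0.1, S-05 0.0 → max 0.1 km
Candidate 3: residuals S-03 40.9, S-04 62.8, S-05 56.6 → max 62.8 km
Only Candidate 2 has all residuals ≈ 0.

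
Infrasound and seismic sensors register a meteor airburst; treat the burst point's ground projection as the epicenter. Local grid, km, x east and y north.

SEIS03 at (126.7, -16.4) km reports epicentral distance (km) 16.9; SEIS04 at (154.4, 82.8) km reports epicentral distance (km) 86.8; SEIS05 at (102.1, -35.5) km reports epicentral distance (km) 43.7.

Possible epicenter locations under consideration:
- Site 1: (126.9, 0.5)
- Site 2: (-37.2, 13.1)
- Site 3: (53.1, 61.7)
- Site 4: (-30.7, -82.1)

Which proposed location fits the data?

For each candidate, compare |candidate − station| to the reported distance:
Site 1: residuals SEIS03 0.0, SEIS04 0.0, SEIS05 0.0 → max 0.0 km
Site 2: residuals SEIS03 149.6, SEIS04 117.1, SEIS05 103.8 → max 149.6 km
Site 3: residuals SEIS03 90.4, SEIS04 16.7, SEIS05 65.2 → max 90.4 km
Site 4: residuals SEIS03 153.7, SEIS04 161.1, SEIS05 97.0 → max 161.1 km
Only Site 1 has all residuals ≈ 0.

Site 1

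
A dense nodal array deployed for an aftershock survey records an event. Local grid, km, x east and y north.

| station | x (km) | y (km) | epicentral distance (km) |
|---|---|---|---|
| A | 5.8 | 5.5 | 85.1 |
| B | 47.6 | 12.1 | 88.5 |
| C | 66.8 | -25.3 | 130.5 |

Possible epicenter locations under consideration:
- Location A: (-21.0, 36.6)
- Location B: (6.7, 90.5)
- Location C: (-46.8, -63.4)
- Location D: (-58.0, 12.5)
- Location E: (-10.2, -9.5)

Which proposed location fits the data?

For each candidate, compare |candidate − station| to the reported distance:
Location A: residuals A 44.0, B 15.7, C 23.1 → max 44.0 km
Location B: residuals A 0.1, B 0.1, C 0.0 → max 0.1 km
Location C: residuals A 1.6, B 32.4, C 10.7 → max 32.4 km
Location D: residuals A 20.9, B 17.1, C 0.1 → max 20.9 km
Location E: residuals A 63.2, B 26.8, C 51.9 → max 63.2 km
Only Location B has all residuals ≈ 0.

Location B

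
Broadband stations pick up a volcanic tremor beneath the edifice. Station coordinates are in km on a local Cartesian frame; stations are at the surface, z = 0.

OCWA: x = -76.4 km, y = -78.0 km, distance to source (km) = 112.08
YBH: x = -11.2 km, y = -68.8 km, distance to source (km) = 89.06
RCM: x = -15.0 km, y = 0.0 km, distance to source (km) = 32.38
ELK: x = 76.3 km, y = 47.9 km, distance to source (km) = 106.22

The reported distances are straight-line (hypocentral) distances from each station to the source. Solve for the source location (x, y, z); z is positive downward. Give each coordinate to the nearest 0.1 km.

x ≈ -20.8 km, y ≈ 15.2 km, depth ≈ 28.0 km

Each station gives a sphere (x−x_i)² + (y−y_i)² + z² = d_i² (stations at z=0).
Subtracting the OCWA sphere from YBH and RCM: z² cancels, leaving linear equations in x and y:
130.4 x + 18.4 y = -2431.84
122.8 x + 156.0 y = -182.50
Solving: x ≈ -20.794, y ≈ 15.198 km (keep extra digits for the depth step; rounded: -20.8, 15.2).
Then from the OCWA sphere: z² = 112.08² − (x + 76.4)² − (y + 78.0)² with x = -20.794, y = 15.198, so z ≈ 28.001 ≈ 28.0 km.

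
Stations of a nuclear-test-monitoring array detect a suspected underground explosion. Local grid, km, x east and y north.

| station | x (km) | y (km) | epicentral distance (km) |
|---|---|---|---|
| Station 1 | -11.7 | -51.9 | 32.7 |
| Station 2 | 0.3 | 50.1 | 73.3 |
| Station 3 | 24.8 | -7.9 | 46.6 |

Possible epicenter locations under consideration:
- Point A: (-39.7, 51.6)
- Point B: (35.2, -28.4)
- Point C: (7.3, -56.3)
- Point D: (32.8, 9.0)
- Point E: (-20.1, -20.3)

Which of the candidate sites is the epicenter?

Point E

For each candidate, compare |candidate − station| to the reported distance:
Point A: residuals Station 1 74.5, Station 2 33.3, Station 3 41.2 → max 74.5 km
Point B: residuals Station 1 19.8, Station 2 12.6, Station 3 23.6 → max 23.6 km
Point C: residuals Station 1 13.2, Station 2 33.3, Station 3 4.9 → max 33.3 km
Point D: residuals Station 1 42.7, Station 2 20.9, Station 3 27.9 → max 42.7 km
Point E: residuals Station 1 0.0, Station 2 0.0, Station 3 0.0 → max 0.0 km
Only Point E has all residuals ≈ 0.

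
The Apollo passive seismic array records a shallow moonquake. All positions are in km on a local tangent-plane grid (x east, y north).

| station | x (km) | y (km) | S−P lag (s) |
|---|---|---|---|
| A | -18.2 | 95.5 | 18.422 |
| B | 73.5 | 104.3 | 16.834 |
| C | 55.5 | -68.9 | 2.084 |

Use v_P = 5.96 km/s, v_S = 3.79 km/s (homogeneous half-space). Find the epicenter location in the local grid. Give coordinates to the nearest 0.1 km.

x ≈ 77.1 km, y ≈ -70.9 km

Distance from S−P lag: d = Δt · v_P v_S / (v_P − v_S) = Δt · (5.96·3.79)/(5.96−3.79) ≈ 10.4094·Δt.
So d_A = 191.76, d_B = 175.23, d_C = 21.69 km.
Circle about each station: (x + 18.2)² + (y − 95.5)² = 191.76²; (x − 73.5)² + (y − 104.3)² = 175.23²; (x − 55.5)² + (y + 68.9)² = 21.69².
Subtracting pairs of circle equations eliminates x²+y² and gives linear equations (the radical axes):
183.4 x + 17.6 y = 12895.59
147.4 x − 328.8 y = 34677.41
Solving the 2×2 system: x ≈ 77.1, y ≈ -70.9 km.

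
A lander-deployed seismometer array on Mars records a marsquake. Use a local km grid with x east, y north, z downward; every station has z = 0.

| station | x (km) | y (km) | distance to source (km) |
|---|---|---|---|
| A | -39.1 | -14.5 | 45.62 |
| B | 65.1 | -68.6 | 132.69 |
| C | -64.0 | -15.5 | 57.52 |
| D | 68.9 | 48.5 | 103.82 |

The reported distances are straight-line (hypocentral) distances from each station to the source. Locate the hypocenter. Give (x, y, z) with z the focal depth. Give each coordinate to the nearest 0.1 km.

Each station gives a sphere (x−x_i)² + (y−y_i)² + z² = d_i² (stations at z=0).
Subtracting the A sphere from B and C: z² cancels, leaving linear equations in x and y:
208.4 x − 108.2 y = -8320.54
-49.8 x − 2.0 y = 1369.82
Solving: x ≈ -28.398, y ≈ 22.203 km (keep extra digits for the depth step; rounded: -28.4, 22.2).
Then from the A sphere: z² = 45.62² − (x + 39.1)² − (y + 14.5)² with x = -28.398, y = 22.203, so z ≈ 24.891 ≈ 24.9 km.

x ≈ -28.4 km, y ≈ 22.2 km, depth ≈ 24.9 km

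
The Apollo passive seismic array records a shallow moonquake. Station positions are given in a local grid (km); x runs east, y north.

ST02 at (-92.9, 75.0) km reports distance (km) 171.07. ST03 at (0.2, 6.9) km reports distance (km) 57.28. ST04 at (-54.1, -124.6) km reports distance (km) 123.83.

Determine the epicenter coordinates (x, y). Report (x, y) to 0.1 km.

Circle about each station: (x + 92.9)² + (y − 75.0)² = 171.07²; (x − 0.2)² + (y − 6.9)² = 57.28²; (x + 54.1)² + (y + 124.6)² = 123.83².
Subtracting pairs of circle equations eliminates x²+y² and gives linear equations (the radical axes):
186.2 x − 136.2 y = 11776.19
77.6 x − 399.2 y = 18127.64
Solving the 2×2 system: x ≈ 35.0, y ≈ -38.6 km.
Check against ST02 (with the unrounded x, y): √((x + 92.9)²+(y − 75.0)²) = 171.07 ≈ 171.07 km. ✓

35.0 km east, -38.6 km north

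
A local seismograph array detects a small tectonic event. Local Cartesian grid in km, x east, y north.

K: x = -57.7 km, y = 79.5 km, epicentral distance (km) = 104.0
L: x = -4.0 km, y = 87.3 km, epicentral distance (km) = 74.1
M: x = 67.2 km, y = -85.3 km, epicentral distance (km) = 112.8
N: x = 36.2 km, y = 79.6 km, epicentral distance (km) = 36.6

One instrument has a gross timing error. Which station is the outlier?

N

Solve using three stations at a time. Using K, L, M (subtract circle equations pairwise → linear system) gives (x, y) ≈ (27.9, 20.4).
Distances from that point to each station vs reported:
  K: calculated 104.0 vs reported 104.0 → residual 0.0 km
  L: calculated 74.1 vs reported 74.1 → residual 0.0 km
  M: calculated 112.8 vs reported 112.8 → residual 0.0 km
  N: calculated 59.8 vs reported 36.6 → residual 23.2 km
K, L, M are mutually consistent (residuals ≈ 0); N is off by 23.2 km.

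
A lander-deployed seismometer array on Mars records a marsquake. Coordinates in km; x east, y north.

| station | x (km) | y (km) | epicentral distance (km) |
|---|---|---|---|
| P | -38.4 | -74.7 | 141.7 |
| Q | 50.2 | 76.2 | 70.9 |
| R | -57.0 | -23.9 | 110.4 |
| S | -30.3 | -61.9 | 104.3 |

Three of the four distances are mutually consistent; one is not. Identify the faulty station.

Solve using three stations at a time. Using Q, R, S (subtract circle equations pairwise → linear system) gives (x, y) ≈ (49.5, 5.3).
Distances from that point to each station vs reported:
  P: calculated 118.8 vs reported 141.7 → residual 22.9 km
  Q: calculated 70.9 vs reported 70.9 → residual 0.0 km
  R: calculated 110.4 vs reported 110.4 → residual 0.0 km
  S: calculated 104.3 vs reported 104.3 → residual 0.0 km
Q, R, S are mutually consistent (residuals ≈ 0); P is off by 22.9 km.

P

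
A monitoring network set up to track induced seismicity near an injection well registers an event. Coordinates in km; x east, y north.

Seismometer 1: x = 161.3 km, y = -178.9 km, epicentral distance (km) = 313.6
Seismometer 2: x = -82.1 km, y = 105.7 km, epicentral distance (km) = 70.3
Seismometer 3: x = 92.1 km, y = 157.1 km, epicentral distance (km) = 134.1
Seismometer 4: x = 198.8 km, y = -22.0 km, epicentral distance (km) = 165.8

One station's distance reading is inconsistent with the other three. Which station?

Solve using three stations at a time. Using Seismometer 1, Seismometer 2, Seismometer 3 (subtract circle equations pairwise → linear system) gives (x, y) ≈ (-17.0, 79.1).
Distances from that point to each station vs reported:
  Seismometer 1: calculated 313.6 vs reported 313.6 → residual 0.0 km
  Seismometer 2: calculated 70.3 vs reported 70.3 → residual 0.0 km
  Seismometer 3: calculated 134.1 vs reported 134.1 → residual 0.0 km
  Seismometer 4: calculated 238.3 vs reported 165.8 → residual 72.5 km
Seismometer 1, Seismometer 2, Seismometer 3 are mutually consistent (residuals ≈ 0); Seismometer 4 is off by 72.5 km.

Seismometer 4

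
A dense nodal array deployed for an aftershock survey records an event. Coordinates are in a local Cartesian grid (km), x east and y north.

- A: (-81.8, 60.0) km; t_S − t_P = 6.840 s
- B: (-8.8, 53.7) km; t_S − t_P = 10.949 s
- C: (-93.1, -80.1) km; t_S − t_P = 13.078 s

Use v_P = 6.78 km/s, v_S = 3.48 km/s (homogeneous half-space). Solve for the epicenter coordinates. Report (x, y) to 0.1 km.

Distance from S−P lag: d = Δt · v_P v_S / (v_P − v_S) = Δt · (6.78·3.48)/(6.78−3.48) ≈ 7.1498·Δt.
So d_A = 48.90, d_B = 78.28, d_C = 93.51 km.
Circle about each station: (x + 81.8)² + (y − 60.0)² = 48.90²; (x + 8.8)² + (y − 53.7)² = 78.28²; (x + 93.1)² + (y + 80.1)² = 93.51².
Subtracting pairs of circle equations eliminates x²+y² and gives linear equations (the radical axes):
146.0 x − 12.6 y = -11066.66
-22.6 x − 280.2 y = -1560.53
Solving the 2×2 system: x ≈ -74.8, y ≈ 11.6 km.

x ≈ -74.8 km, y ≈ 11.6 km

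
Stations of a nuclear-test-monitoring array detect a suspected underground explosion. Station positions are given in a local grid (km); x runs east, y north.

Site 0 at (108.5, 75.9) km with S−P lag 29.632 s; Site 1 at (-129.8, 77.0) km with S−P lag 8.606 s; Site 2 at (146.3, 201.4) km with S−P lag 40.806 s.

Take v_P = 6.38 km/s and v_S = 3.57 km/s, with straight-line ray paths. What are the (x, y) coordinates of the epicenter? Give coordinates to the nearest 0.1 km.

x ≈ -121.8 km, y ≈ 7.7 km

Distance from S−P lag: d = Δt · v_P v_S / (v_P − v_S) = Δt · (6.38·3.57)/(6.38−3.57) ≈ 8.1056·Δt.
So d_Site 0 = 240.18, d_Site 1 = 69.76, d_Site 2 = 330.76 km.
Circle about each station: (x − 108.5)² + (y − 75.9)² = 240.18²; (x + 129.8)² + (y − 77.0)² = 69.76²; (x − 146.3)² + (y − 201.4)² = 330.76².
Subtracting pairs of circle equations eliminates x²+y² and gives linear equations (the radical axes):
-476.6 x + 2.2 y = 58063.95
75.6 x + 251.0 y = -7283.16
Solving the 2×2 system: x ≈ -121.8, y ≈ 7.7 km.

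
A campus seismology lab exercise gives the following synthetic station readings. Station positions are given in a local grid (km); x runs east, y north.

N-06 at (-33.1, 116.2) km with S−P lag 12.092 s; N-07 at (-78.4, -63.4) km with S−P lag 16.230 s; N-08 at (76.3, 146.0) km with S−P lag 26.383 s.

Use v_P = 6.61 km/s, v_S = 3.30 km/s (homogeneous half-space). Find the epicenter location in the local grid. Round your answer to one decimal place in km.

Distance from S−P lag: d = Δt · v_P v_S / (v_P − v_S) = Δt · (6.61·3.30)/(6.61−3.30) ≈ 6.5900·Δt.
So d_N-06 = 79.69, d_N-07 = 106.96, d_N-08 = 173.86 km.
Circle about each station: (x + 33.1)² + (y − 116.2)² = 79.69²; (x + 78.4)² + (y + 63.4)² = 106.96²; (x − 76.3)² + (y − 146.0)² = 173.86².
Subtracting the N-06 equation from the N-07 and N-08 equations removes the quadratic terms:
-90.6 x − 359.2 y = -9521.88
218.8 x + 59.6 y = -11337.16
Solving the 2×2 system: x ≈ -63.4, y ≈ 42.5 km.
Check against N-06 (with the unrounded x, y): √((x + 33.1)²+(y − 116.2)²) = 79.68 ≈ 79.69 km. ✓

-63.4 km east, 42.5 km north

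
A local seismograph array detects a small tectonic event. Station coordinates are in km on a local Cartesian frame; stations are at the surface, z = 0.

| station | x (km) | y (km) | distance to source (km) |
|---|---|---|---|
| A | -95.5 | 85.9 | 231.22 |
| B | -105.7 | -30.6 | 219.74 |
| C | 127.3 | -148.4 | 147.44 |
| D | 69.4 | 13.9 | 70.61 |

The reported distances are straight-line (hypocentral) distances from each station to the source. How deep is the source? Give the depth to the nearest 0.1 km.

z ≈ 53.8 km

Each station gives a sphere (x−x_i)² + (y−y_i)² + z² = d_i² (stations at z=0).
Subtracting the A sphere from B and C: z² cancels, leaving linear equations in x and y:
-20.4 x − 233.0 y = 786.81
445.6 x − 468.6 y = 53452.92
Solving: x ≈ 106.592, y ≈ -12.709 km (keep extra digits for the depth step; rounded: 106.6, -12.7).
Then from the A sphere: z² = 231.22² − (x + 95.5)² − (y − 85.9)² with x = 106.592, y = -12.709, so z ≈ 53.831 ≈ 53.8 km.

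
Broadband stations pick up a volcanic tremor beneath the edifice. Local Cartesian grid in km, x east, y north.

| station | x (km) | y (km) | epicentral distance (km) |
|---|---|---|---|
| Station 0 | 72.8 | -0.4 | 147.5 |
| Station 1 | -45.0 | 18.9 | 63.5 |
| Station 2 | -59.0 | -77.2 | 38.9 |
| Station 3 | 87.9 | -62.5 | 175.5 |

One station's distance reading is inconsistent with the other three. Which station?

Solve using three stations at a time. Using Station 0, Station 1, Station 2 (subtract circle equations pairwise → linear system) gives (x, y) ≈ (-69.4, -39.7).
Distances from that point to each station vs reported:
  Station 0: calculated 147.5 vs reported 147.5 → residual 0.0 km
  Station 1: calculated 63.5 vs reported 63.5 → residual 0.0 km
  Station 2: calculated 38.9 vs reported 38.9 → residual 0.0 km
  Station 3: calculated 158.9 vs reported 175.5 → residual 16.6 km
Station 0, Station 1, Station 2 are mutually consistent (residuals ≈ 0); Station 3 is off by 16.6 km.

Station 3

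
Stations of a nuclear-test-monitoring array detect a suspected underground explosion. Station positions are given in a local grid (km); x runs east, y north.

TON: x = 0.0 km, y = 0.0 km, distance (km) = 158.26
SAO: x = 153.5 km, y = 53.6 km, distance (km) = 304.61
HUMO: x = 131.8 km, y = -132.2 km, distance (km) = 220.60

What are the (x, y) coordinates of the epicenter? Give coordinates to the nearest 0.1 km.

Circle about each station: x² + y² = 158.26²; (x − 153.5)² + (y − 53.6)² = 304.61²; (x − 131.8)² + (y + 132.2)² = 220.60².
Subtracting pairs of circle equations eliminates x²+y² and gives linear equations (the radical axes):
307.0 x + 107.2 y = -41305.81
263.6 x − 264.4 y = 11229.95
Solving the 2×2 system: x ≈ -88.8, y ≈ -131.0 km.

x ≈ -88.8 km, y ≈ -131.0 km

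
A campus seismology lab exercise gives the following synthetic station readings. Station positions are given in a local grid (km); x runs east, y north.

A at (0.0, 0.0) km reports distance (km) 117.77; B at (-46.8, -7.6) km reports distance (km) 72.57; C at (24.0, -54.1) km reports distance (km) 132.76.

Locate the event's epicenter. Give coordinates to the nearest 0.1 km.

Circle about each station: x² + y² = 117.77²; (x + 46.8)² + (y + 7.6)² = 72.57²; (x − 24.0)² + (y + 54.1)² = 132.76².
Subtracting pairs of circle equations eliminates x²+y² and gives linear equations (the radical axes):
-93.6 x − 15.2 y = 10851.37
48.0 x − 108.2 y = -252.63
Solving the 2×2 system: x ≈ -108.5, y ≈ -45.8 km.

-108.5 km east, -45.8 km north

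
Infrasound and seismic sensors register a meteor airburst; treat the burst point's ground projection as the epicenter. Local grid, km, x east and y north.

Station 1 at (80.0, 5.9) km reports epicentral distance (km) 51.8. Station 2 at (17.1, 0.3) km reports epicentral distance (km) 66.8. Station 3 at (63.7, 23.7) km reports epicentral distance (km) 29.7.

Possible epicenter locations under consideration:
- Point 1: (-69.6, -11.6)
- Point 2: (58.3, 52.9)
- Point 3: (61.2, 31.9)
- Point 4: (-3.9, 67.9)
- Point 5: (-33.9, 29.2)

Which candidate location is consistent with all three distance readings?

Point 2

For each candidate, compare |candidate − station| to the reported distance:
Point 1: residuals Station 1 98.8, Station 2 20.7, Station 3 108.2 → max 108.2 km
Point 2: residuals Station 1 0.0, Station 2 0.0, Station 3 0.0 → max 0.0 km
Point 3: residuals Station 1 19.7, Station 2 12.5, Station 3 21.1 → max 21.1 km
Point 4: residuals Station 1 52.5, Station 2 4.0, Station 3 51.1 → max 52.5 km
Point 5: residuals Station 1 64.5, Station 2 8.2, Station 3 68.1 → max 68.1 km
Only Point 2 has all residuals ≈ 0.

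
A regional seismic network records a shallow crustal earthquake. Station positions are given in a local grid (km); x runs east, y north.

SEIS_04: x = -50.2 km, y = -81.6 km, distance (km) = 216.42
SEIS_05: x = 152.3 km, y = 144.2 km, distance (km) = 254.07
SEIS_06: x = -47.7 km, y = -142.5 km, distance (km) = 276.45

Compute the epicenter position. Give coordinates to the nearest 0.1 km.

(-101.3, 128.7)

Circle about each station: (x + 50.2)² + (y + 81.6)² = 216.42²; (x − 152.3)² + (y − 144.2)² = 254.07²; (x + 47.7)² + (y + 142.5)² = 276.45².
Subtracting pairs of circle equations eliminates x²+y² and gives linear equations (the radical axes):
405.0 x + 451.6 y = 17096.38
5.0 x − 121.8 y = -16184.05
Solving the 2×2 system: x ≈ -101.3, y ≈ 128.7 km.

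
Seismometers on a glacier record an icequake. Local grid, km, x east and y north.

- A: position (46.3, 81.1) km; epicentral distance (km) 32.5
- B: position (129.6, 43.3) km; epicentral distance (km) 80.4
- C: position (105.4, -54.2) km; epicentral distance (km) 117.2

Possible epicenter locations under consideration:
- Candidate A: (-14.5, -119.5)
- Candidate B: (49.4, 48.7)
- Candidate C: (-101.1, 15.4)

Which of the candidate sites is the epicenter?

Candidate B

For each candidate, compare |candidate − station| to the reported distance:
Candidate A: residuals A 177.1, B 137.0, C 19.3 → max 177.1 km
Candidate B: residuals A 0.0, B 0.0, C 0.0 → max 0.0 km
Candidate C: residuals A 128.9, B 152.0, C 100.7 → max 152.0 km
Only Candidate B has all residuals ≈ 0.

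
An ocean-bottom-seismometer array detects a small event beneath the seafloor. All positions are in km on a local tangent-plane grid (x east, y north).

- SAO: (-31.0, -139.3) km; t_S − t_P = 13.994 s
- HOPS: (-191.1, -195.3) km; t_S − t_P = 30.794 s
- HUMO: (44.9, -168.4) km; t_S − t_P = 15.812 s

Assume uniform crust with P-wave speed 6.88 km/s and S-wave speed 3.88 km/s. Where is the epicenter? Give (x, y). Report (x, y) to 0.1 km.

x ≈ 26.6 km, y ≈ -28.9 km

Distance from S−P lag: d = Δt · v_P v_S / (v_P − v_S) = Δt · (6.88·3.88)/(6.88−3.88) ≈ 8.8981·Δt.
So d_SAO = 124.52, d_HOPS = 274.01, d_HUMO = 140.70 km.
Circle about each station: (x + 31.0)² + (y + 139.3)² = 124.52²; (x + 191.1)² + (y + 195.3)² = 274.01²; (x − 44.9)² + (y + 168.4)² = 140.70².
Subtracting pairs of circle equations eliminates x²+y² and gives linear equations (the radical axes):
-320.2 x − 112.0 y = -5280.44
151.8 x − 58.2 y = 5717.82
Solving the 2×2 system: x ≈ 26.6, y ≈ -28.9 km.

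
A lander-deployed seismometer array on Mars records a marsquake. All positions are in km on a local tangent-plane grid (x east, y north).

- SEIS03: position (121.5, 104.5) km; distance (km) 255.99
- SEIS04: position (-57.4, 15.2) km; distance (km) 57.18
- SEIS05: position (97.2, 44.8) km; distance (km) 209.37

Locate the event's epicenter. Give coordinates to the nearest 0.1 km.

(-101.5, -21.2)

Circle about each station: (x − 121.5)² + (y − 104.5)² = 255.99²; (x + 57.4)² + (y − 15.2)² = 57.18²; (x − 97.2)² + (y − 44.8)² = 209.37².
Subtracting pairs of circle equations eliminates x²+y² and gives linear equations (the radical axes):
-357.8 x − 178.6 y = 40104.63
-48.6 x − 119.4 y = 7467.46
Solving the 2×2 system: x ≈ -101.5, y ≈ -21.2 km.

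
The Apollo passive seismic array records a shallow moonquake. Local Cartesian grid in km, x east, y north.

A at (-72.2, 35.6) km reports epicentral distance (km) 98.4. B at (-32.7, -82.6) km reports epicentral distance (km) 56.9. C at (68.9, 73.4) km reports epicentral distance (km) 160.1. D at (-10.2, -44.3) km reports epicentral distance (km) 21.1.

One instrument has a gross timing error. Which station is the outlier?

Solve using three stations at a time. Using A, C, D (subtract circle equations pairwise → linear system) gives (x, y) ≈ (-29.4, -53.0).
Distances from that point to each station vs reported:
  A: calculated 98.4 vs reported 98.4 → residual 0.0 km
  B: calculated 29.8 vs reported 56.9 → residual 27.1 km
  C: calculated 160.1 vs reported 160.1 → residual 0.0 km
  D: calculated 21.0 vs reported 21.1 → residual 0.1 km
A, C, D are mutually consistent (residuals ≈ 0); B is off by 27.1 km.

B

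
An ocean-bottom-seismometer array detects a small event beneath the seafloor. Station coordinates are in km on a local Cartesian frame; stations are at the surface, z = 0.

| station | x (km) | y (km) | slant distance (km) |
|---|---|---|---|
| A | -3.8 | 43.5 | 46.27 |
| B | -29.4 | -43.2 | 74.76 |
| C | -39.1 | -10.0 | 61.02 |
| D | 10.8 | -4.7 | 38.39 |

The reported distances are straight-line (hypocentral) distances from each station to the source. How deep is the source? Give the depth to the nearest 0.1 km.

z ≈ 33.6 km

Each station gives a sphere (x−x_i)² + (y−y_i)² + z² = d_i² (stations at z=0).
Subtracting the A sphere from B and C: z² cancels, leaving linear equations in x and y:
-51.2 x − 173.4 y = -2624.23
-70.6 x − 107.0 y = -1860.41
Solving: x ≈ 6.180, y ≈ 13.309 km (keep extra digits for the depth step; rounded: 6.2, 13.3).
Then from the A sphere: z² = 46.27² − (x + 3.8)² − (y − 43.5)² with x = 6.180, y = 13.309, so z ≈ 33.613 ≈ 33.6 km.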